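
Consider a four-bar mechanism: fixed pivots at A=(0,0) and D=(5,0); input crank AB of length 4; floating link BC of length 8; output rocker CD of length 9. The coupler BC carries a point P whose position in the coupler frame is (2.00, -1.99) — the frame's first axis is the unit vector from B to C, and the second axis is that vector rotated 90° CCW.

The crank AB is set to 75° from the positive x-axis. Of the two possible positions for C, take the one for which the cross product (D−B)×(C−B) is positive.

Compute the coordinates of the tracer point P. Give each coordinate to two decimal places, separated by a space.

3.83 3.47

A=(0,0), D=(5.00,0)
B = A + 4.00·(cos75°, sin75°) = (1.0353, 3.8637)
|BD| = 5.5360
circle(B,8.00) ∩ circle(D,9.00): a=1.2326, h=7.9045
  candidates: C₊=(7.4347,8.6644) cross=43.759; C₋=(-3.5987,-2.6575) cross=-43.759
  mode + wants cross > 0 → take C=(7.4347,8.6644) (cross=43.759)
ex = (C−B)/|BC| = (0.7999,0.6001); ey = (-0.6001,0.7999)
P = B + 2.00·ex + -1.99·ey = (3.8293,3.4720)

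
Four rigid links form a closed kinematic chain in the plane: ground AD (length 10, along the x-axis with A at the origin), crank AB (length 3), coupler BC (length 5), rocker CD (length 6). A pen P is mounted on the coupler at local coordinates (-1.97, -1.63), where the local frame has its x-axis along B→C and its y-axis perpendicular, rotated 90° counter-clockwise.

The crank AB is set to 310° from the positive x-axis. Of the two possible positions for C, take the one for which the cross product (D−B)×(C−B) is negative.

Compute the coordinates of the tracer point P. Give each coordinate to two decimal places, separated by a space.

A=(0,0), D=(10.00,0)
B = A + 3.00·(cos310°, sin310°) = (1.9284, -2.2981)
|BD| = 8.3924
circle(B,5.00) ∩ circle(D,6.00): a=3.5409, h=3.5302
  candidates: C₊=(4.3672,2.0667) cross=29.627; C₋=(6.3006,-4.7238) cross=-29.627
  mode - wants cross < 0 → take C=(6.3006,-4.7238) (cross=-29.627)
ex = (C−B)/|BC| = (0.8744,-0.4851); ey = (0.4851,0.8744)
P = B + -1.97·ex + -1.63·ey = (-0.5851,-2.7678)

-0.59 -2.77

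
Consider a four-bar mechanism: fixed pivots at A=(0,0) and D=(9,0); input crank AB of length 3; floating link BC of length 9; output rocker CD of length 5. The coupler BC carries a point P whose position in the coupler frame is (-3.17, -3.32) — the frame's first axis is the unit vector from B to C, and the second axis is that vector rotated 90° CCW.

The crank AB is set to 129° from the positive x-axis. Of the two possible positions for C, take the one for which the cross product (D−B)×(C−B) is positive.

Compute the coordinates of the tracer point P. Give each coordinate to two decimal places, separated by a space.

-4.16 -1.66

A=(0,0), D=(9.00,0)
B = A + 3.00·(cos129°, sin129°) = (-1.8880, 2.3314)
|BD| = 11.1348
circle(B,9.00) ∩ circle(D,5.00): a=8.0820, h=3.9599
  candidates: C₊=(6.8441,4.5113) cross=44.093; C₋=(5.1858,-3.2329) cross=-44.093
  mode + wants cross > 0 → take C=(6.8441,4.5113) (cross=44.093)
ex = (C−B)/|BC| = (0.9702,0.2422); ey = (-0.2422,0.9702)
P = B + -3.17·ex + -3.32·ey = (-4.1594,-1.6575)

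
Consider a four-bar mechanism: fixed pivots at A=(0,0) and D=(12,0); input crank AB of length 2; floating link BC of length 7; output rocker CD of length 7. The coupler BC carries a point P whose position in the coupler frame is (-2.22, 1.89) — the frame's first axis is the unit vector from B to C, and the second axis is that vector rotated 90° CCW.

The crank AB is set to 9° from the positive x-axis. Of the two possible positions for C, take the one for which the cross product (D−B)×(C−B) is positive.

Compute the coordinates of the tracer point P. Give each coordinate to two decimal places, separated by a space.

A=(0,0), D=(12.00,0)
B = A + 2.00·(cos9°, sin9°) = (1.9754, 0.3129)
|BD| = 10.0295
circle(B,7.00) ∩ circle(D,7.00): a=5.0148, h=4.8839
  candidates: C₊=(7.1400,5.0379) cross=48.983; C₋=(6.8353,-4.7251) cross=-48.983
  mode + wants cross > 0 → take C=(7.1400,5.0379) (cross=48.983)
ex = (C−B)/|BC| = (0.7378,0.6750); ey = (-0.6750,0.7378)
P = B + -2.22·ex + 1.89·ey = (-0.9383,0.2088)

-0.94 0.21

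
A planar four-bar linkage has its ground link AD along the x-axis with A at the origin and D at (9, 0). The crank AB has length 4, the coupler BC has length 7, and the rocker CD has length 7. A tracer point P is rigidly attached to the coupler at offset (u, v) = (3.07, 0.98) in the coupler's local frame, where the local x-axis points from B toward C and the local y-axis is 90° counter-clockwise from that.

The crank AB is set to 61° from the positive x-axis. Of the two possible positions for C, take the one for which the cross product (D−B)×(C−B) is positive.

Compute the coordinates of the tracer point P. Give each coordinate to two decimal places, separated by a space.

4.13 5.86

A=(0,0), D=(9.00,0)
B = A + 4.00·(cos61°, sin61°) = (1.9392, 3.4985)
|BD| = 7.8800
circle(B,7.00) ∩ circle(D,7.00): a=3.9400, h=5.7859
  candidates: C₊=(8.0384,6.9336) cross=45.593; C₋=(2.9008,-3.4352) cross=-45.593
  mode + wants cross > 0 → take C=(8.0384,6.9336) (cross=45.593)
ex = (C−B)/|BC| = (0.8713,0.4907); ey = (-0.4907,0.8713)
P = B + 3.07·ex + 0.98·ey = (4.1332,5.8589)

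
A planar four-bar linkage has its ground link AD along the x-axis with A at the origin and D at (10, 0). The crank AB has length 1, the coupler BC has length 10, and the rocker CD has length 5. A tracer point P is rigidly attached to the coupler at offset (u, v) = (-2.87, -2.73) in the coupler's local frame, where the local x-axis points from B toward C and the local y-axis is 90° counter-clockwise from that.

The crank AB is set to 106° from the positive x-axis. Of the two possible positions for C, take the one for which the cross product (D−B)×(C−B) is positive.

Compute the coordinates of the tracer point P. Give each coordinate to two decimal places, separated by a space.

A=(0,0), D=(10.00,0)
B = A + 1.00·(cos106°, sin106°) = (-0.2756, 0.9613)
|BD| = 10.3205
circle(B,10.00) ∩ circle(D,5.00): a=8.7938, h=4.7612
  candidates: C₊=(8.9234,4.8827) cross=49.138; C₋=(8.0365,-4.5983) cross=-49.138
  mode + wants cross > 0 → take C=(8.9234,4.8827) (cross=49.138)
ex = (C−B)/|BC| = (0.9199,0.3921); ey = (-0.3921,0.9199)
P = B + -2.87·ex + -2.73·ey = (-1.8452,-2.6755)

-1.85 -2.68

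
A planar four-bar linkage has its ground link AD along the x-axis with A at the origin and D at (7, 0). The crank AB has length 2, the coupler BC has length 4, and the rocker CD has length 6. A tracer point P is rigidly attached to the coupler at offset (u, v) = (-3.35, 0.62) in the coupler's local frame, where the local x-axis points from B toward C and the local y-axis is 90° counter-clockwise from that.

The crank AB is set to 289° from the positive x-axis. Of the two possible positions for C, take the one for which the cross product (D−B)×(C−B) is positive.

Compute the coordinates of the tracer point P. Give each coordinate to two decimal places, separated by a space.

-0.55 -5.08

A=(0,0), D=(7.00,0)
B = A + 2.00·(cos289°, sin289°) = (0.6511, -1.8910)
|BD| = 6.6245
circle(B,4.00) ∩ circle(D,6.00): a=1.8027, h=3.5707
  candidates: C₊=(1.3595,2.0457) cross=23.654; C₋=(3.3981,-4.7986) cross=-23.654
  mode + wants cross > 0 → take C=(1.3595,2.0457) (cross=23.654)
ex = (C−B)/|BC| = (0.1771,0.9842); ey = (-0.9842,0.1771)
P = B + -3.35·ex + 0.62·ey = (-0.5523,-5.0783)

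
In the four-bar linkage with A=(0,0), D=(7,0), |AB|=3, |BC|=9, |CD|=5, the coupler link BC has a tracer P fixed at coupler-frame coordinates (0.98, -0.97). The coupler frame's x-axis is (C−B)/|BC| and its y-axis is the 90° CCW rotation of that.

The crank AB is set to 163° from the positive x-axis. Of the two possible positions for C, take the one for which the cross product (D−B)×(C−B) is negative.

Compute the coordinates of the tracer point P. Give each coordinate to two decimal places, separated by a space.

-2.63 -0.48

A=(0,0), D=(7.00,0)
B = A + 3.00·(cos163°, sin163°) = (-2.8689, 0.8771)
|BD| = 9.9078
circle(B,9.00) ∩ circle(D,5.00): a=7.7800, h=4.5246
  candidates: C₊=(5.2811,4.6952) cross=44.829; C₋=(4.4799,-4.3185) cross=-44.829
  mode - wants cross < 0 → take C=(4.4799,-4.3185) (cross=-44.829)
ex = (C−B)/|BC| = (0.8165,-0.5773); ey = (0.5773,0.8165)
P = B + 0.98·ex + -0.97·ey = (-2.6287,-0.4807)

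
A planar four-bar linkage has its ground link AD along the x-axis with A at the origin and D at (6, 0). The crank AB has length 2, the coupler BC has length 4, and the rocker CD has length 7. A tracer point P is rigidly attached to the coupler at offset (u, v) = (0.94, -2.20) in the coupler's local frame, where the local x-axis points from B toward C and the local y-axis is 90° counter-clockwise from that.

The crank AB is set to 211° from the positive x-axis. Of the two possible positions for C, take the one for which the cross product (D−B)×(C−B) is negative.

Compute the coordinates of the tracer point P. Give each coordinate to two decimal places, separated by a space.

-3.02 -3.04

A=(0,0), D=(6.00,0)
B = A + 2.00·(cos211°, sin211°) = (-1.7143, -1.0301)
|BD| = 7.7828
circle(B,4.00) ∩ circle(D,7.00): a=1.7713, h=3.5864
  candidates: C₊=(-0.4332,2.7592) cross=27.912; C₋=(0.5161,-4.3505) cross=-27.912
  mode - wants cross < 0 → take C=(0.5161,-4.3505) (cross=-27.912)
ex = (C−B)/|BC| = (0.5576,-0.8301); ey = (0.8301,0.5576)
P = B + 0.94·ex + -2.20·ey = (-3.0164,-3.0371)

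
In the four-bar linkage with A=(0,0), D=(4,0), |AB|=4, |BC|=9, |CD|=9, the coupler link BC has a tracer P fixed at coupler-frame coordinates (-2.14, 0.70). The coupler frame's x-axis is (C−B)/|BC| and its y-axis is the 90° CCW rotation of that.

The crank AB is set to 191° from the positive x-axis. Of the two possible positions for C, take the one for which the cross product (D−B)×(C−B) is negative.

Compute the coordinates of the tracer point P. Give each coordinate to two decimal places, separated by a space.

-4.46 1.42

A=(0,0), D=(4.00,0)
B = A + 4.00·(cos191°, sin191°) = (-3.9265, -0.7632)
|BD| = 7.9632
circle(B,9.00) ∩ circle(D,9.00): a=3.9816, h=8.0714
  candidates: C₊=(-0.7369,7.6526) cross=64.274; C₋=(0.8104,-8.4158) cross=-64.274
  mode - wants cross < 0 → take C=(0.8104,-8.4158) (cross=-64.274)
ex = (C−B)/|BC| = (0.5263,-0.8503); ey = (0.8503,0.5263)
P = B + -2.14·ex + 0.70·ey = (-4.4576,1.4248)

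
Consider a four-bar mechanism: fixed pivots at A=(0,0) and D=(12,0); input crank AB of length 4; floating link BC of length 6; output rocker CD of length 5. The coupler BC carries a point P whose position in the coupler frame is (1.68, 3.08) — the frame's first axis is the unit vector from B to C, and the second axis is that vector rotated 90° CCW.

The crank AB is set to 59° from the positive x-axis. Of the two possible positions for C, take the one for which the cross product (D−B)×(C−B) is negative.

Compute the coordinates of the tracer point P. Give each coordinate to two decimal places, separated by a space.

5.19 5.01

A=(0,0), D=(12.00,0)
B = A + 4.00·(cos59°, sin59°) = (2.0602, 3.4287)
|BD| = 10.5146
circle(B,6.00) ∩ circle(D,5.00): a=5.7804, h=1.6085
  candidates: C₊=(8.0491,3.0644) cross=16.913; C₋=(7.0001,0.0232) cross=-16.913
  mode - wants cross < 0 → take C=(7.0001,0.0232) (cross=-16.913)
ex = (C−B)/|BC| = (0.8233,-0.5676); ey = (0.5676,0.8233)
P = B + 1.68·ex + 3.08·ey = (5.1915,5.0109)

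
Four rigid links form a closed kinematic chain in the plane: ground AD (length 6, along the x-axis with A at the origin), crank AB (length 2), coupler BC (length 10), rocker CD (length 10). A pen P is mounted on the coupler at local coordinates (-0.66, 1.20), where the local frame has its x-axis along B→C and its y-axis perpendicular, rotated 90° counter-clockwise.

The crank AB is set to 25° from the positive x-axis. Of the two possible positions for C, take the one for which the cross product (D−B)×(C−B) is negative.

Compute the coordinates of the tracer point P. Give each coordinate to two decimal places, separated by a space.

3.00 1.52

A=(0,0), D=(6.00,0)
B = A + 2.00·(cos25°, sin25°) = (1.8126, 0.8452)
|BD| = 4.2718
circle(B,10.00) ∩ circle(D,10.00): a=2.1359, h=9.7692
  candidates: C₊=(5.8393,9.9987) cross=41.733; C₋=(1.9733,-9.1535) cross=-41.733
  mode - wants cross < 0 → take C=(1.9733,-9.1535) (cross=-41.733)
ex = (C−B)/|BC| = (0.0161,-0.9999); ey = (0.9999,0.0161)
P = B + -0.66·ex + 1.20·ey = (3.0019,1.5244)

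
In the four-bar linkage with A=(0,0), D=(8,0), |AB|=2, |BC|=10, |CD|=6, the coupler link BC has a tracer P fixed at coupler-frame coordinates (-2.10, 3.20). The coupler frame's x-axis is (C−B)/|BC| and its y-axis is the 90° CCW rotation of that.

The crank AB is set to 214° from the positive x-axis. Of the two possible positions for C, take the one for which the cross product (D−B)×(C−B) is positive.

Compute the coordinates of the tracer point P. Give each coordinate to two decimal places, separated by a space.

-5.36 -0.14

A=(0,0), D=(8.00,0)
B = A + 2.00·(cos214°, sin214°) = (-1.6581, -1.1184)
|BD| = 9.7226
circle(B,10.00) ∩ circle(D,6.00): a=8.1526, h=5.7909
  candidates: C₊=(5.7743,5.5719) cross=56.303; C₋=(7.1065,-5.9331) cross=-56.303
  mode + wants cross > 0 → take C=(5.7743,5.5719) (cross=56.303)
ex = (C−B)/|BC| = (0.7432,0.6690); ey = (-0.6690,0.7432)
P = B + -2.10·ex + 3.20·ey = (-5.3598,-0.1450)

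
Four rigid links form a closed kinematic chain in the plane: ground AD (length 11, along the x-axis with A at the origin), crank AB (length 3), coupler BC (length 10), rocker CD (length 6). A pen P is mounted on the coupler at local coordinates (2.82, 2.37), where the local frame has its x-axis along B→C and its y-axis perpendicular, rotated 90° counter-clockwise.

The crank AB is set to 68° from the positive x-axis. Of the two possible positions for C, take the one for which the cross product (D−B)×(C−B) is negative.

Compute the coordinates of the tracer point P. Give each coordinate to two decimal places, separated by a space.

A=(0,0), D=(11.00,0)
B = A + 3.00·(cos68°, sin68°) = (1.1238, 2.7816)
|BD| = 10.2604
circle(B,10.00) ∩ circle(D,6.00): a=8.2490, h=5.6528
  candidates: C₊=(10.5964,5.9864) cross=58.000; C₋=(7.5315,-4.8958) cross=-58.000
  mode - wants cross < 0 → take C=(7.5315,-4.8958) (cross=-58.000)
ex = (C−B)/|BC| = (0.6408,-0.7677); ey = (0.7677,0.6408)
P = B + 2.82·ex + 2.37·ey = (4.7503,2.1351)

4.75 2.14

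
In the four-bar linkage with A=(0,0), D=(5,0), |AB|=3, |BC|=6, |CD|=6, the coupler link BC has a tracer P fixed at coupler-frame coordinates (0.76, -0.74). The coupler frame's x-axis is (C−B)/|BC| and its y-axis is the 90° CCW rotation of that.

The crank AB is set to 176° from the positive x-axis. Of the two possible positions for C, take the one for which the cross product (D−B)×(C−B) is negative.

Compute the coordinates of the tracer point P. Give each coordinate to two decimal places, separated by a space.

A=(0,0), D=(5.00,0)
B = A + 3.00·(cos176°, sin176°) = (-2.9927, 0.2093)
|BD| = 7.9954
circle(B,6.00) ∩ circle(D,6.00): a=3.9977, h=4.4742
  candidates: C₊=(1.1208,4.5773) cross=35.773; C₋=(0.8865,-4.3680) cross=-35.773
  mode - wants cross < 0 → take C=(0.8865,-4.3680) (cross=-35.773)
ex = (C−B)/|BC| = (0.6465,-0.7629); ey = (0.7629,0.6465)
P = B + 0.76·ex + -0.74·ey = (-3.0659,-0.8490)

-3.07 -0.85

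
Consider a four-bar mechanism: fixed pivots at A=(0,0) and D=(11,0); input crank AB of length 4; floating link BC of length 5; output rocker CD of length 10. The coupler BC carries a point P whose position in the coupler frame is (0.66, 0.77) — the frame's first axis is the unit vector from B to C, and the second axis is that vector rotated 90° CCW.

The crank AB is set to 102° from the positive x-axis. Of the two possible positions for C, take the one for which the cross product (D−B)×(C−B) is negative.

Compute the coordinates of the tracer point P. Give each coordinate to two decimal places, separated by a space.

0.13 3.59

A=(0,0), D=(11.00,0)
B = A + 4.00·(cos102°, sin102°) = (-0.8316, 3.9126)
|BD| = 12.4618
circle(B,5.00) ∩ circle(D,10.00): a=3.2217, h=3.8237
  candidates: C₊=(3.4277,6.5314) cross=47.650; C₋=(1.0266,-0.7293) cross=-47.650
  mode - wants cross < 0 → take C=(1.0266,-0.7293) (cross=-47.650)
ex = (C−B)/|BC| = (0.3717,-0.9284); ey = (0.9284,0.3717)
P = B + 0.66·ex + 0.77·ey = (0.1285,3.5860)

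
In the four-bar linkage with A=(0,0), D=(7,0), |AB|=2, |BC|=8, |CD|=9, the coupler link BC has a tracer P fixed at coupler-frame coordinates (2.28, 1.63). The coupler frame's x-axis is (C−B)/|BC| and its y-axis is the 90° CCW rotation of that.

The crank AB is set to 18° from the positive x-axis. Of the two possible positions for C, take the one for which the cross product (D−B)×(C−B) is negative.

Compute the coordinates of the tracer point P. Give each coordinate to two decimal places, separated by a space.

3.52 -1.67

A=(0,0), D=(7.00,0)
B = A + 2.00·(cos18°, sin18°) = (1.9021, 0.6180)
|BD| = 5.1352
circle(B,8.00) ∩ circle(D,9.00): a=0.9124, h=7.9478
  candidates: C₊=(3.7644,8.3983) cross=40.814; C₋=(1.8513,-7.3818) cross=-40.814
  mode - wants cross < 0 → take C=(1.8513,-7.3818) (cross=-40.814)
ex = (C−B)/|BC| = (-0.0063,-1.0000); ey = (1.0000,-0.0063)
P = B + 2.28·ex + 1.63·ey = (3.5176,-1.6723)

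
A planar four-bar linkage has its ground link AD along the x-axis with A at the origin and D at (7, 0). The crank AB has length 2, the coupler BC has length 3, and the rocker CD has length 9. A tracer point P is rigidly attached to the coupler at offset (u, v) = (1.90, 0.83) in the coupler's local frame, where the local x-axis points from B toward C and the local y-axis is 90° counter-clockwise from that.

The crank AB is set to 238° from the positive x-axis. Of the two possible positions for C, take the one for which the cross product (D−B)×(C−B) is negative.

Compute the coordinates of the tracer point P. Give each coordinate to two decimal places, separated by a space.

A=(0,0), D=(7.00,0)
B = A + 2.00·(cos238°, sin238°) = (-1.0598, -1.6961)
|BD| = 8.2364
circle(B,3.00) ∩ circle(D,9.00): a=-0.2527, h=2.9893
  candidates: C₊=(-1.9227,1.1771) cross=24.621; C₋=(-0.6915,-4.6734) cross=-24.621
  mode - wants cross < 0 → take C=(-0.6915,-4.6734) (cross=-24.621)
ex = (C−B)/|BC| = (0.1228,-0.9924); ey = (0.9924,0.1228)
P = B + 1.90·ex + 0.83·ey = (-0.0028,-3.4798)

-0.00 -3.48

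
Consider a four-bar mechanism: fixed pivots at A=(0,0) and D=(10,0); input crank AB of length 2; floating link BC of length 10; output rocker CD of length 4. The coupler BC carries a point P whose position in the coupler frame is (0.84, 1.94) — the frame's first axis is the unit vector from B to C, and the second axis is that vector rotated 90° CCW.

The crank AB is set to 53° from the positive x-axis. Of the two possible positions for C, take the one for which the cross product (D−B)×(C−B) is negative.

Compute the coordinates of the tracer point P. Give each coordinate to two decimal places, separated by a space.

A=(0,0), D=(10.00,0)
B = A + 2.00·(cos53°, sin53°) = (1.2036, 1.5973)
|BD| = 8.9402
circle(B,10.00) ∩ circle(D,4.00): a=9.1680, h=3.9935
  candidates: C₊=(10.9376,3.8886) cross=35.703; C₋=(9.5106,-3.9700) cross=-35.703
  mode - wants cross < 0 → take C=(9.5106,-3.9700) (cross=-35.703)
ex = (C−B)/|BC| = (0.8307,-0.5567); ey = (0.5567,0.8307)
P = B + 0.84·ex + 1.94·ey = (2.9815,2.7412)

2.98 2.74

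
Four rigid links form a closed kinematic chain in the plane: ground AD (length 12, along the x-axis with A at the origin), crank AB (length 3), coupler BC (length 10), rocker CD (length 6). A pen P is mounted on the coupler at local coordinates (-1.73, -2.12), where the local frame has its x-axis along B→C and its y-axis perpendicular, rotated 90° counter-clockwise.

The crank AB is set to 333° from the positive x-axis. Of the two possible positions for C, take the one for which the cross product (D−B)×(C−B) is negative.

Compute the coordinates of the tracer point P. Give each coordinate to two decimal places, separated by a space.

0.16 -2.44

A=(0,0), D=(12.00,0)
B = A + 3.00·(cos333°, sin333°) = (2.6730, -1.3620)
|BD| = 9.4259
circle(B,10.00) ∩ circle(D,6.00): a=8.1079, h=5.8534
  candidates: C₊=(9.8500,5.6016) cross=55.174; C₋=(11.5416,-5.9825) cross=-55.174
  mode - wants cross < 0 → take C=(11.5416,-5.9825) (cross=-55.174)
ex = (C−B)/|BC| = (0.8869,-0.4620); ey = (0.4620,0.8869)
P = B + -1.73·ex + -2.12·ey = (0.1592,-2.4428)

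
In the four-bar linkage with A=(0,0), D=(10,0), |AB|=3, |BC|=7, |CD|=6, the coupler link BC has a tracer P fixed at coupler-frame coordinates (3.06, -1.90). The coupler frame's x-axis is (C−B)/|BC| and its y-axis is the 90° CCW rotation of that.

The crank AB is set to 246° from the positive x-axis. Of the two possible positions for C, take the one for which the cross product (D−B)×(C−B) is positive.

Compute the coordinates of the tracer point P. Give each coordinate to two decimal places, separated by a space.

A=(0,0), D=(10.00,0)
B = A + 3.00·(cos246°, sin246°) = (-1.2202, -2.7406)
|BD| = 11.5501
circle(B,7.00) ∩ circle(D,6.00): a=6.3378, h=2.9719
  candidates: C₊=(4.2314,1.6502) cross=34.326; C₋=(5.6418,-4.1238) cross=-34.326
  mode + wants cross > 0 → take C=(4.2314,1.6502) (cross=34.326)
ex = (C−B)/|BC| = (0.7788,0.6273); ey = (-0.6273,0.7788)
P = B + 3.06·ex + -1.90·ey = (2.3547,-2.3009)

2.35 -2.30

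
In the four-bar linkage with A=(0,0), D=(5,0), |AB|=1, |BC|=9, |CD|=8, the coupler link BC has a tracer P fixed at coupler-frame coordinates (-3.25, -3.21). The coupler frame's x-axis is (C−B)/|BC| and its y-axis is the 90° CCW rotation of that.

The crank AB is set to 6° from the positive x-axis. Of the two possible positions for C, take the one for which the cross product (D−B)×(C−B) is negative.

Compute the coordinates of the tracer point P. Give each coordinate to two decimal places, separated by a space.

-3.31 1.63

A=(0,0), D=(5.00,0)
B = A + 1.00·(cos6°, sin6°) = (0.9945, 0.1045)
|BD| = 4.0068
circle(B,9.00) ∩ circle(D,8.00): a=4.1248, h=7.9991
  candidates: C₊=(5.3266,7.9933) cross=32.051; C₋=(4.9092,-7.9995) cross=-32.051
  mode - wants cross < 0 → take C=(4.9092,-7.9995) (cross=-32.051)
ex = (C−B)/|BC| = (0.4350,-0.9004); ey = (0.9004,0.4350)
P = B + -3.25·ex + -3.21·ey = (-3.3096,1.6347)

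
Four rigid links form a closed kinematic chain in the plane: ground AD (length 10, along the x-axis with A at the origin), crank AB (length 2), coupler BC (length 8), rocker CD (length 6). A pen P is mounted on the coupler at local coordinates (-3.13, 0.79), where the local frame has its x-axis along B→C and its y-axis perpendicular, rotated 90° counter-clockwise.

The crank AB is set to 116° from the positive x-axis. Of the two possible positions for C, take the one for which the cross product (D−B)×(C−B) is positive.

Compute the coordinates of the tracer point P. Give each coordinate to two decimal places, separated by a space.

A=(0,0), D=(10.00,0)
B = A + 2.00·(cos116°, sin116°) = (-0.8767, 1.7976)
|BD| = 11.0243
circle(B,8.00) ∩ circle(D,6.00): a=6.7821, h=4.2431
  candidates: C₊=(6.5064,4.8780) cross=46.777; C₋=(5.1227,-3.4946) cross=-46.777
  mode + wants cross > 0 → take C=(6.5064,4.8780) (cross=46.777)
ex = (C−B)/|BC| = (0.9229,0.3851); ey = (-0.3851,0.9229)
P = B + -3.13·ex + 0.79·ey = (-4.0696,1.3215)

-4.07 1.32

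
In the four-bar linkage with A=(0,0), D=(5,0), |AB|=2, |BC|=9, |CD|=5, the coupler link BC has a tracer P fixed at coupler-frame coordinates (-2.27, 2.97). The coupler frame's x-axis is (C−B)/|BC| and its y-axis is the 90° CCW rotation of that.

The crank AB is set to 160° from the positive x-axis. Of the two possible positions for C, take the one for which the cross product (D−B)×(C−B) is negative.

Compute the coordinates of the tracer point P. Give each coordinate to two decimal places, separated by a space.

-1.76 4.42

A=(0,0), D=(5.00,0)
B = A + 2.00·(cos160°, sin160°) = (-1.8794, 0.6840)
|BD| = 6.9133
circle(B,9.00) ∩ circle(D,5.00): a=7.5068, h=4.9647
  candidates: C₊=(6.0818,4.8816) cross=34.322; C₋=(5.0994,-4.9990) cross=-34.322
  mode - wants cross < 0 → take C=(5.0994,-4.9990) (cross=-34.322)
ex = (C−B)/|BC| = (0.7754,-0.6315); ey = (0.6315,0.7754)
P = B + -2.27·ex + 2.97·ey = (-1.7642,4.4204)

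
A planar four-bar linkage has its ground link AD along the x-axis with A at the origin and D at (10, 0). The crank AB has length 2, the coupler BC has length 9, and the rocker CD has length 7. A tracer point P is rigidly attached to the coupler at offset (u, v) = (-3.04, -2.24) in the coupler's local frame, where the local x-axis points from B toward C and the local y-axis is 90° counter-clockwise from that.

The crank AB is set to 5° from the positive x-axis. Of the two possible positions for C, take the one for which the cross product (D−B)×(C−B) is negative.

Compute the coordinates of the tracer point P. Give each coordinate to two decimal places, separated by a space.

-1.69 1.03

A=(0,0), D=(10.00,0)
B = A + 2.00·(cos5°, sin5°) = (1.9924, 0.1743)
|BD| = 8.0095
circle(B,9.00) ∩ circle(D,7.00): a=6.0024, h=6.7061
  candidates: C₊=(8.1393,6.7482) cross=53.712; C₋=(7.8474,-6.6608) cross=-53.712
  mode - wants cross < 0 → take C=(7.8474,-6.6608) (cross=-53.712)
ex = (C−B)/|BC| = (0.6506,-0.7595); ey = (0.7595,0.6506)
P = B + -3.04·ex + -2.24·ey = (-1.6865,1.0258)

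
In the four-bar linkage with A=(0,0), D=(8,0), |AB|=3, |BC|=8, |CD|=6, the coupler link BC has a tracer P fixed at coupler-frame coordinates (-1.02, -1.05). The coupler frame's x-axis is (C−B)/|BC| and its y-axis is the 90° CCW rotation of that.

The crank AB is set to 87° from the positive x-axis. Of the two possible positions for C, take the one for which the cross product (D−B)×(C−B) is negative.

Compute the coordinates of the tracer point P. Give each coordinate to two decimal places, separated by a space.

A=(0,0), D=(8.00,0)
B = A + 3.00·(cos87°, sin87°) = (0.1570, 2.9959)
|BD| = 8.3957
circle(B,8.00) ∩ circle(D,6.00): a=5.8654, h=5.4404
  candidates: C₊=(7.5776,5.9851) cross=45.676; C₋=(3.6949,-4.1793) cross=-45.676
  mode - wants cross < 0 → take C=(3.6949,-4.1793) (cross=-45.676)
ex = (C−B)/|BC| = (0.4422,-0.8969); ey = (0.8969,0.4422)
P = B + -1.02·ex + -1.05·ey = (-1.2358,3.4464)

-1.24 3.45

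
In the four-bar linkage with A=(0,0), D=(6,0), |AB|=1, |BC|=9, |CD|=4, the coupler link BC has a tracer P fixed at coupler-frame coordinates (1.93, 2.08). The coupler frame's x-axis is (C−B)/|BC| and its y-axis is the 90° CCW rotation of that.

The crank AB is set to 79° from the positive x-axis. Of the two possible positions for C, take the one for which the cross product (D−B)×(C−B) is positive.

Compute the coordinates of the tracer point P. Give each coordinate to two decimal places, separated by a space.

A=(0,0), D=(6.00,0)
B = A + 1.00·(cos79°, sin79°) = (0.1908, 0.9816)
|BD| = 5.8915
circle(B,9.00) ∩ circle(D,4.00): a=8.4622, h=3.0646
  candidates: C₊=(9.0453,2.5935) cross=18.055; C₋=(8.0241,-3.4501) cross=-18.055
  mode + wants cross > 0 → take C=(9.0453,2.5935) (cross=18.055)
ex = (C−B)/|BC| = (0.9838,0.1791); ey = (-0.1791,0.9838)
P = B + 1.93·ex + 2.08·ey = (1.7171,3.3737)

1.72 3.37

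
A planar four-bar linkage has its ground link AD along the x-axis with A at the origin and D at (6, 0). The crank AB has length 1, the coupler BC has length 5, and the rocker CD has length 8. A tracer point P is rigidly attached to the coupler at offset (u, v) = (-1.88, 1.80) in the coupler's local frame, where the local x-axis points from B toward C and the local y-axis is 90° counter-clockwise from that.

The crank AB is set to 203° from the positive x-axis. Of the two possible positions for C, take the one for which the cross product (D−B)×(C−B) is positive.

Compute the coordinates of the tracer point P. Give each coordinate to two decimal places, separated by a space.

A=(0,0), D=(6.00,0)
B = A + 1.00·(cos203°, sin203°) = (-0.9205, -0.3907)
|BD| = 6.9315
circle(B,5.00) ∩ circle(D,8.00): a=0.6525, h=4.9572
  candidates: C₊=(-0.5485,4.5954) cross=34.361; C₋=(0.0104,-5.3033) cross=-34.361
  mode + wants cross > 0 → take C=(-0.5485,4.5954) (cross=34.361)
ex = (C−B)/|BC| = (0.0744,0.9972); ey = (-0.9972,0.0744)
P = B + -1.88·ex + 1.80·ey = (-2.8554,-2.1316)

-2.86 -2.13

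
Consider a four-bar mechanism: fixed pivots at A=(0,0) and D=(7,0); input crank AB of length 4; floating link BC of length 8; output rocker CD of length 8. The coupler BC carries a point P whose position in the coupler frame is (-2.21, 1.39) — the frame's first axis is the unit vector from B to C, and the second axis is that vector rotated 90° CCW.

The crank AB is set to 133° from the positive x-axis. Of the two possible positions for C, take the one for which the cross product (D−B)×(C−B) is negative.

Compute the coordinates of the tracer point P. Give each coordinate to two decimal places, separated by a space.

A=(0,0), D=(7.00,0)
B = A + 4.00·(cos133°, sin133°) = (-2.7280, 2.9254)
|BD| = 10.1583
circle(B,8.00) ∩ circle(D,8.00): a=5.0792, h=6.1808
  candidates: C₊=(3.9160,7.3816) cross=62.786; C₋=(0.3561,-4.4562) cross=-62.786
  mode - wants cross < 0 → take C=(0.3561,-4.4562) (cross=-62.786)
ex = (C−B)/|BC| = (0.3855,-0.9227); ey = (0.9227,0.3855)
P = B + -2.21·ex + 1.39·ey = (-2.2974,5.5004)

-2.30 5.50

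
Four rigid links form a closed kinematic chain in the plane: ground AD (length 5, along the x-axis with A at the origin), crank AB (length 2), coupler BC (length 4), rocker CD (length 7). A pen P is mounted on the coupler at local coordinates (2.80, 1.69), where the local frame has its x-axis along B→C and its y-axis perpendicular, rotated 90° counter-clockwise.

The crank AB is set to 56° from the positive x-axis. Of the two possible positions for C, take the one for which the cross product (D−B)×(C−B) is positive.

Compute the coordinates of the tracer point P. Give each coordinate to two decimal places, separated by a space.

-0.74 4.35

A=(0,0), D=(5.00,0)
B = A + 2.00·(cos56°, sin56°) = (1.1184, 1.6581)
|BD| = 4.2209
circle(B,4.00) ∩ circle(D,7.00): a=-1.7986, h=3.5728
  candidates: C₊=(0.8678,5.6502) cross=15.080; C₋=(-1.9392,-0.9210) cross=-15.080
  mode + wants cross > 0 → take C=(0.8678,5.6502) (cross=15.080)
ex = (C−B)/|BC| = (-0.0626,0.9980); ey = (-0.9980,-0.0626)
P = B + 2.80·ex + 1.69·ey = (-0.7437,4.3467)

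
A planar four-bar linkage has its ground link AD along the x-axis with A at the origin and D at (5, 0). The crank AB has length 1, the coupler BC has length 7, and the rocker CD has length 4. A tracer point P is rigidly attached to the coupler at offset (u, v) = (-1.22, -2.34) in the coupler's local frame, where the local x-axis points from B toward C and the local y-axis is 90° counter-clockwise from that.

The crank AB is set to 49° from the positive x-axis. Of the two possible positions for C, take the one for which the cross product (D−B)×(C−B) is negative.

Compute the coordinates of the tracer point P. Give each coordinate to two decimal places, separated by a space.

A=(0,0), D=(5.00,0)
B = A + 1.00·(cos49°, sin49°) = (0.6561, 0.7547)
|BD| = 4.4090
circle(B,7.00) ∩ circle(D,4.00): a=5.9468, h=3.6926
  candidates: C₊=(7.1472,3.3748) cross=16.281; C₋=(5.8831,-3.9013) cross=-16.281
  mode - wants cross < 0 → take C=(5.8831,-3.9013) (cross=-16.281)
ex = (C−B)/|BC| = (0.7467,-0.6651); ey = (0.6651,0.7467)
P = B + -1.22·ex + -2.34·ey = (-1.8114,-0.1811)

-1.81 -0.18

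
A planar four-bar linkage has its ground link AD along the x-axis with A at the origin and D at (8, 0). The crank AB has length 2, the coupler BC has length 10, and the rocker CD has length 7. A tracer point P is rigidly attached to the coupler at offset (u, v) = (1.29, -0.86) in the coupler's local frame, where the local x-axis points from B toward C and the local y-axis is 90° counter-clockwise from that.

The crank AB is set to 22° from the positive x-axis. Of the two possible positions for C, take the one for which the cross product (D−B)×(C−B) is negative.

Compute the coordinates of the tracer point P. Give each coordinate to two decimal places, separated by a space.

A=(0,0), D=(8.00,0)
B = A + 2.00·(cos22°, sin22°) = (1.8544, 0.7492)
|BD| = 6.1911
circle(B,10.00) ∩ circle(D,7.00): a=7.2144, h=6.9248
  candidates: C₊=(9.8537,6.7501) cross=42.872; C₋=(8.1777,-6.9977) cross=-42.872
  mode - wants cross < 0 → take C=(8.1777,-6.9977) (cross=-42.872)
ex = (C−B)/|BC| = (0.6323,-0.7747); ey = (0.7747,0.6323)
P = B + 1.29·ex + -0.86·ey = (2.0038,-0.7940)

2.00 -0.79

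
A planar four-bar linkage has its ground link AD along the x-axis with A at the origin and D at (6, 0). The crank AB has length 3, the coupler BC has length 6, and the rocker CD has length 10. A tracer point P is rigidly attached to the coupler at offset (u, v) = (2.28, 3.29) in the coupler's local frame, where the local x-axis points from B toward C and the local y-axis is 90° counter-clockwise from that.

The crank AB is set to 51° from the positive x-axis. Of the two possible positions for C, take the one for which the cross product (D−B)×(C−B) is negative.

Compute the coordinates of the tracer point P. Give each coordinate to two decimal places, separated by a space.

0.42 -1.39

A=(0,0), D=(6.00,0)
B = A + 3.00·(cos51°, sin51°) = (1.8880, 2.3314)
|BD| = 4.7270
circle(B,6.00) ∩ circle(D,10.00): a=-4.4061, h=4.0726
  candidates: C₊=(0.0637,8.0474) cross=19.251; C₋=(-3.9536,0.9619) cross=-19.251
  mode - wants cross < 0 → take C=(-3.9536,0.9619) (cross=-19.251)
ex = (C−B)/|BC| = (-0.9736,-0.2283); ey = (0.2283,-0.9736)
P = B + 2.28·ex + 3.29·ey = (0.4191,-1.3921)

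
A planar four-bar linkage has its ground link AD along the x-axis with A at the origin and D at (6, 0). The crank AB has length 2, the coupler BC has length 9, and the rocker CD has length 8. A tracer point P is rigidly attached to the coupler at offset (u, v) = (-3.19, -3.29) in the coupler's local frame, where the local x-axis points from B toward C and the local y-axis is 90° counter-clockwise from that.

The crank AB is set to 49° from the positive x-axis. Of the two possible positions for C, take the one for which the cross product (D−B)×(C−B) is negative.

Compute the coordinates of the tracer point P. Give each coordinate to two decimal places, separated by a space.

-2.48 4.09

A=(0,0), D=(6.00,0)
B = A + 2.00·(cos49°, sin49°) = (1.3121, 1.5094)
|BD| = 4.9249
circle(B,9.00) ∩ circle(D,8.00): a=4.1884, h=7.9660
  candidates: C₊=(7.7404,7.8084) cross=39.232; C₋=(2.8574,-7.3569) cross=-39.232
  mode - wants cross < 0 → take C=(2.8574,-7.3569) (cross=-39.232)
ex = (C−B)/|BC| = (0.1717,-0.9851); ey = (0.9851,0.1717)
P = B + -3.19·ex + -3.29·ey = (-2.4768,4.0871)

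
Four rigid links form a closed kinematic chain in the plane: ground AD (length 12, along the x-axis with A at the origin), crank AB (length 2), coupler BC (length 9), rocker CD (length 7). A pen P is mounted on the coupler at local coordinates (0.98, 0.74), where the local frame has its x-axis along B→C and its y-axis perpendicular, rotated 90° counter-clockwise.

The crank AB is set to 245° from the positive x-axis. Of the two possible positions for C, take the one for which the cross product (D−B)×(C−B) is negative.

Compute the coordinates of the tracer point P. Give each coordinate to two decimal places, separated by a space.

0.35 -1.51

A=(0,0), D=(12.00,0)
B = A + 2.00·(cos245°, sin245°) = (-0.8452, -1.8126)
|BD| = 12.9725
circle(B,9.00) ∩ circle(D,7.00): a=7.7196, h=4.6268
  candidates: C₊=(6.1522,3.8474) cross=60.021; C₋=(7.4452,-5.3154) cross=-60.021
  mode - wants cross < 0 → take C=(7.4452,-5.3154) (cross=-60.021)
ex = (C−B)/|BC| = (0.9212,-0.3892); ey = (0.3892,0.9212)
P = B + 0.98·ex + 0.74·ey = (0.3455,-1.5124)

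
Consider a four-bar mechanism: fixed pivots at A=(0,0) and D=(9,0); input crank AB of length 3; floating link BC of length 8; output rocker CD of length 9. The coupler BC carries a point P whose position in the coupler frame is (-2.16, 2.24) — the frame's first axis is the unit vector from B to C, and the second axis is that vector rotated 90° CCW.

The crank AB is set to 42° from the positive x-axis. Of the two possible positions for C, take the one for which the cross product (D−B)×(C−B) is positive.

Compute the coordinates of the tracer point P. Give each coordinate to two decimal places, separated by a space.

A=(0,0), D=(9.00,0)
B = A + 3.00·(cos42°, sin42°) = (2.2294, 2.0074)
|BD| = 7.0619
circle(B,8.00) ∩ circle(D,9.00): a=2.3273, h=7.6540
  candidates: C₊=(6.6364,8.6841) cross=54.052; C₋=(2.2850,-5.9924) cross=-54.052
  mode + wants cross > 0 → take C=(6.6364,8.6841) (cross=54.052)
ex = (C−B)/|BC| = (0.5509,0.8346); ey = (-0.8346,0.5509)
P = B + -2.16·ex + 2.24·ey = (-0.8299,1.4386)

-0.83 1.44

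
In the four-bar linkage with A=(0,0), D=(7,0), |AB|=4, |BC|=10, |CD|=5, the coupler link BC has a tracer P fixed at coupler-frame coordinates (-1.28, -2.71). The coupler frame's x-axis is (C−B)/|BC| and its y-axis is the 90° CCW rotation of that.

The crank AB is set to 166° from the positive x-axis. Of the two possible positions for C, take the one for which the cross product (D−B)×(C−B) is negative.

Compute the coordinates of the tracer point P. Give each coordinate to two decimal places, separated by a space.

A=(0,0), D=(7.00,0)
B = A + 4.00·(cos166°, sin166°) = (-3.8812, 0.9677)
|BD| = 10.9241
circle(B,10.00) ∩ circle(D,5.00): a=8.8948, h=4.5697
  candidates: C₊=(5.3835,4.7315) cross=49.920; C₋=(4.5739,-4.3720) cross=-49.920
  mode - wants cross < 0 → take C=(4.5739,-4.3720) (cross=-49.920)
ex = (C−B)/|BC| = (0.8455,-0.5340); ey = (0.5340,0.8455)
P = B + -1.28·ex + -2.71·ey = (-6.4105,-0.6402)

-6.41 -0.64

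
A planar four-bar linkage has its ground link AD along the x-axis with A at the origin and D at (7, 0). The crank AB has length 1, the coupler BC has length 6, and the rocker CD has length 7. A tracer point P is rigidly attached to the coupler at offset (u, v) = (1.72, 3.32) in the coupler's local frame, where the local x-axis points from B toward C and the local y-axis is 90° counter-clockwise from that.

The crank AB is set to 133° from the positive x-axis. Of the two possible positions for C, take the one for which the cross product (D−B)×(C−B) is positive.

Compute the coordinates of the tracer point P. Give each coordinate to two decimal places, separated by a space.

A=(0,0), D=(7.00,0)
B = A + 1.00·(cos133°, sin133°) = (-0.6820, 0.7314)
|BD| = 7.7167
circle(B,6.00) ∩ circle(D,7.00): a=3.0160, h=5.1869
  candidates: C₊=(2.8121,5.6090) cross=40.026; C₋=(1.8289,-4.7180) cross=-40.026
  mode + wants cross > 0 → take C=(2.8121,5.6090) (cross=40.026)
ex = (C−B)/|BC| = (0.5823,0.8129); ey = (-0.8129,0.5823)
P = B + 1.72·ex + 3.32·ey = (-2.3793,4.0630)

-2.38 4.06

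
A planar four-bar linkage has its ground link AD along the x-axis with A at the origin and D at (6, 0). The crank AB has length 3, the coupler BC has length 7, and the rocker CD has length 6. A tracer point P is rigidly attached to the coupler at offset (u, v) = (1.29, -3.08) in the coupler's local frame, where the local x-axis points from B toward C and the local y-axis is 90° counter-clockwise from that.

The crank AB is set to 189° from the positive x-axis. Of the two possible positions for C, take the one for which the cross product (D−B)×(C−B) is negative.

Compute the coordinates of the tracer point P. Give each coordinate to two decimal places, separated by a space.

-3.89 -3.68

A=(0,0), D=(6.00,0)
B = A + 3.00·(cos189°, sin189°) = (-2.9631, -0.4693)
|BD| = 8.9753
circle(B,7.00) ∩ circle(D,6.00): a=5.2119, h=4.6729
  candidates: C₊=(1.9973,4.4698) cross=41.941; C₋=(2.4860,-4.8633) cross=-41.941
  mode - wants cross < 0 → take C=(2.4860,-4.8633) (cross=-41.941)
ex = (C−B)/|BC| = (0.7784,-0.6277); ey = (0.6277,0.7784)
P = B + 1.29·ex + -3.08·ey = (-3.8922,-3.6767)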